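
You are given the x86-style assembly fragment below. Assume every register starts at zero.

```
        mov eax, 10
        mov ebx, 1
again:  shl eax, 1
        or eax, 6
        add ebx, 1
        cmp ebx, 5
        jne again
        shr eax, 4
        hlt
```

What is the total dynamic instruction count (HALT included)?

24

eax=10
ebx=1
eax=10<<1=20
eax=20|6=22
ebx=1+1=2
cmp ebx, 5  (cmp 2,5)
jne again: taken
eax=22<<1=44
eax=44|6=46
ebx=2+1=3
cmp ebx, 5  (cmp 3,5)
jne again: taken
eax=46<<1=92
eax=92|6=94
ebx=3+1=4
cmp ebx, 5  (cmp 4,5)
jne again: taken
eax=94<<1=188
eax=188|6=190
ebx=4+1=5
cmp ebx, 5  (cmp 5,5)
jne again: not taken
eax=190>>4=11
halt.
Total executed instructions: 24.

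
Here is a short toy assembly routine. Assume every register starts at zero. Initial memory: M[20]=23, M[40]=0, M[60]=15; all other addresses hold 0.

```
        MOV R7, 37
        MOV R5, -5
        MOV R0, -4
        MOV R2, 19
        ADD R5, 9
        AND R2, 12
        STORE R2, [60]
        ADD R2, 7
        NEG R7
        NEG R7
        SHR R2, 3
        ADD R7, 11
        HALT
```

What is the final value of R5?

MOV R7, 37 → R7=37
MOV R5, -5 → R5=-5
MOV R0, -4 → R0=-4
MOV R2, 19 → R2=19
ADD R5, 9 → R5=(-5)+9=4
AND R2, 12 → R2=19&12=0
STORE R2, [60] → M[60]=0
ADD R2, 7 → R2=0+7=7
NEG R7 → R7=-(37)=-37
NEG R7 → R7=-(-37)=37
SHR R2, 3 → R2=7>>3=0
ADD R7, 11 → R7=37+11=48
halt.

4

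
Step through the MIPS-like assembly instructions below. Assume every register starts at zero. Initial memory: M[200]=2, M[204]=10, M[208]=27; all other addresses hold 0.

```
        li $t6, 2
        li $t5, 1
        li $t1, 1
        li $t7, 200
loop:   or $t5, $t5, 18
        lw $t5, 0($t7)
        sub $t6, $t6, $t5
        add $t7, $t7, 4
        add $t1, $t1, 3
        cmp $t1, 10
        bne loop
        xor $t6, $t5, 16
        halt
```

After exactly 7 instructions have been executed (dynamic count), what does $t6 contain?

after li $t6, 2: $t6=2
after li $t5, 1: $t5=1
after li $t1, 1: $t1=1
after li $t7, 200: $t7=200
after or $t5, $t5, 18: $t5=1|18=19
after lw $t5, 0($t7): $t5=M[200]=2
after sub $t6, $t6, $t5: $t6=2-2=0
After step 7: $t6 = 0.

0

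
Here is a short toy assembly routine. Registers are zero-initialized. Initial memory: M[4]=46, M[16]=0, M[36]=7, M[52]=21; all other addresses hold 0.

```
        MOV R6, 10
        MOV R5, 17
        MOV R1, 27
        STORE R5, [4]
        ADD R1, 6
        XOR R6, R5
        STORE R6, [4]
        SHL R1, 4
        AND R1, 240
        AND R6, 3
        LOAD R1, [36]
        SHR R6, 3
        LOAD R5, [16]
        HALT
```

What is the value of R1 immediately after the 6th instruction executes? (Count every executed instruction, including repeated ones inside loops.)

after MOV R6, 10: R6=10
after MOV R5, 17: R5=17
after MOV R1, 27: R1=27
STORE R5, [4] → M[4]=17
after ADD R1, 6: R1=27+6=33
after XOR R6, R5: R6=10^17=27
After step 6: R1 = 33.

33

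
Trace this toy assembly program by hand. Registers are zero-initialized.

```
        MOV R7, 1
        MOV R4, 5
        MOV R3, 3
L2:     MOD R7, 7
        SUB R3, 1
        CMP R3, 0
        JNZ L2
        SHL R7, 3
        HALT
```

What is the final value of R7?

MOV R7, 1 → R7=1
MOV R4, 5 → R4=5
MOV R3, 3 → R3=3
MOD R7, 7 → R7=1%7=1
SUB R3, 1 → R3=3-1=2
CMP R3, 0  (cmp 2,0)
JNZ L2: taken
MOD R7, 7 → R7=1%7=1
SUB R3, 1 → R3=2-1=1
CMP R3, 0  (cmp 1,0)
JNZ L2: taken
MOD R7, 7 → R7=1%7=1
SUB R3, 1 → R3=1-1=0
CMP R3, 0  (cmp 0,0)
JNZ L2: not taken
SHL R7, 3 → R7=1<<3=8
halt.

8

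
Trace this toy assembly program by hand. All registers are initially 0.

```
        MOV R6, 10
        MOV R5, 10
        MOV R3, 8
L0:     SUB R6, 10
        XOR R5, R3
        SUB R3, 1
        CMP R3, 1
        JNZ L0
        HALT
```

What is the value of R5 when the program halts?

R6=10
R5=10
R3=8
R6=10-10=0
R5=10^8=2
R3=8-1=7
CMP R3, 1  (cmp 7,1)
JNZ L0: taken
R6=0-10=-10
R5=2^7=5
R3=7-1=6
CMP R3, 1  (cmp 6,1)
JNZ L0: taken
R6=(-10)-10=-20
R5=5^6=3
R3=6-1=5
CMP R3, 1  (cmp 5,1)
JNZ L0: taken
R6=(-20)-10=-30
R5=3^5=6
R3=5-1=4
CMP R3, 1  (cmp 4,1)
JNZ L0: taken
R6=(-30)-10=-40
R5=6^4=2
R3=4-1=3
CMP R3, 1  (cmp 3,1)
JNZ L0: taken
R6=(-40)-10=-50
R5=2^3=1
R3=3-1=2
CMP R3, 1  (cmp 2,1)
JNZ L0: taken
R6=(-50)-10=-60
R5=1^2=3
R3=2-1=1
CMP R3, 1  (cmp 1,1)
JNZ L0: not taken
halt.

3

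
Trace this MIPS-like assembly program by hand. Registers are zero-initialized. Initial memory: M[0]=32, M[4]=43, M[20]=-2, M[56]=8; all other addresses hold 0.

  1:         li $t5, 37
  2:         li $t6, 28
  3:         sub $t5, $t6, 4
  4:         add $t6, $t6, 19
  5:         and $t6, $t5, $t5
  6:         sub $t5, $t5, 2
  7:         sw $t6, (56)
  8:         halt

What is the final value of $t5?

22

after li $t5, 37: $t5=37
after li $t6, 28: $t6=28
after sub $t5, $t6, 4: $t5=28-4=24
after add $t6, $t6, 19: $t6=28+19=47
after and $t6, $t5, $t5: $t6=24&24=24
after sub $t5, $t5, 2: $t5=24-2=22
sw $t6, (56) → M[56]=24
halt.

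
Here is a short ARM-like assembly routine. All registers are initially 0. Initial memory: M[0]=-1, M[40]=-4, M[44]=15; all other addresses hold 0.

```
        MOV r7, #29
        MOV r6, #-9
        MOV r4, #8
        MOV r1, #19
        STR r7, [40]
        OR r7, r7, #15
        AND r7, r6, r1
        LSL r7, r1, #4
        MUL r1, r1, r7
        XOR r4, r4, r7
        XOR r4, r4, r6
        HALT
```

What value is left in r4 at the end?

after MOV r7, #29: r7=29
after MOV r6, #-9: r6=-9
after MOV r4, #8: r4=8
after MOV r1, #19: r1=19
STR r7, [40] → M[40]=29
after OR r7, r7, #15: r7=29|15=31
after AND r7, r6, r1: r7=(-9)&19=19
after LSL r7, r1, #4: r7=19<<4=304
after MUL r1, r1, r7: r1=19*304=5776
after XOR r4, r4, r7: r4=8^304=312
after XOR r4, r4, r6: r4=312^(-9)=-305
halt.

-305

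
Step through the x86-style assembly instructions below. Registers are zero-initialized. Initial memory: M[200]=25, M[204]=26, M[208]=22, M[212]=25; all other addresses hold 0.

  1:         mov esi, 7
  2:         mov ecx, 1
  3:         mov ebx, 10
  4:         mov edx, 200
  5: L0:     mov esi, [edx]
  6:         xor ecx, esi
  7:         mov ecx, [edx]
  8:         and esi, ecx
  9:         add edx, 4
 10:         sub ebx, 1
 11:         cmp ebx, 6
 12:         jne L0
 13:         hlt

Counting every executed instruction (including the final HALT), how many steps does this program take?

esi=7
ecx=1
ebx=10
edx=200
esi=M[200]=25
ecx=1^25=24
ecx=M[200]=25
esi=25&25=25
edx=200+4=204
ebx=10-1=9
cmp ebx, 6  (cmp 9,6)
jne L0: taken
esi=M[204]=26
ecx=25^26=3
ecx=M[204]=26
esi=26&26=26
edx=204+4=208
ebx=9-1=8
cmp ebx, 6  (cmp 8,6)
jne L0: taken
esi=M[208]=22
ecx=26^22=12
ecx=M[208]=22
esi=22&22=22
edx=208+4=212
ebx=8-1=7
cmp ebx, 6  (cmp 7,6)
jne L0: taken
esi=M[212]=25
ecx=22^25=15
ecx=M[212]=25
esi=25&25=25
edx=212+4=216
ebx=7-1=6
cmp ebx, 6  (cmp 6,6)
jne L0: not taken
halt.
Total executed instructions: 37.

37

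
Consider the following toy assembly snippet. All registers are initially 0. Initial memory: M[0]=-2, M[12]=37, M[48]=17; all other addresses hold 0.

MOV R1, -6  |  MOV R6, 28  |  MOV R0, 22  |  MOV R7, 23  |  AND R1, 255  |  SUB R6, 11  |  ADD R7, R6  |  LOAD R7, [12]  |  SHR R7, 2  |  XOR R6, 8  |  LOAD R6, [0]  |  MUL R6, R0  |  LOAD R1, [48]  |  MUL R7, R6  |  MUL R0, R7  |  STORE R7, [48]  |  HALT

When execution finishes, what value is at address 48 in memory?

-396

after MOV R1, -6: R1=-6
after MOV R6, 28: R6=28
after MOV R0, 22: R0=22
after MOV R7, 23: R7=23
after AND R1, 255: R1=(-6)&255=250
after SUB R6, 11: R6=28-11=17
after ADD R7, R6: R7=23+17=40
after LOAD R7, [12]: R7=M[12]=37
after SHR R7, 2: R7=37>>2=9
after XOR R6, 8: R6=17^8=25
after LOAD R6, [0]: R6=M[0]=-2
after MUL R6, R0: R6=(-2)*22=-44
after LOAD R1, [48]: R1=M[48]=17
after MUL R7, R6: R7=9*(-44)=-396
after MUL R0, R7: R0=22*(-396)=-8712
STORE R7, [48] → M[48]=-396
halt.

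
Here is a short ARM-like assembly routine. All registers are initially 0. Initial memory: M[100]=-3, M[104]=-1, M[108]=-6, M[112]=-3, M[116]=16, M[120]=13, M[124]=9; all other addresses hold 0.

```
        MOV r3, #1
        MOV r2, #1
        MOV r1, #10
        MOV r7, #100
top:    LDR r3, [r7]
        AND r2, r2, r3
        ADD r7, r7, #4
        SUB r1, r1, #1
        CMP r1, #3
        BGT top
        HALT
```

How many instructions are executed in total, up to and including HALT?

after MOV r3, #1: r3=1
after MOV r2, #1: r2=1
after MOV r1, #10: r1=10
after MOV r7, #100: r7=100
after LDR r3, [r7]: r3=M[100]=-3
after AND r2, r2, r3: r2=1&(-3)=1
after ADD r7, r7, #4: r7=100+4=104
after SUB r1, r1, #1: r1=10-1=9
CMP r1, #3  (cmp 9,3)
BGT top: taken
after LDR r3, [r7]: r3=M[104]=-1
after AND r2, r2, r3: r2=1&(-1)=1
after ADD r7, r7, #4: r7=104+4=108
after SUB r1, r1, #1: r1=9-1=8
CMP r1, #3  (cmp 8,3)
BGT top: taken
after LDR r3, [r7]: r3=M[108]=-6
after AND r2, r2, r3: r2=1&(-6)=0
after ADD r7, r7, #4: r7=108+4=112
after SUB r1, r1, #1: r1=8-1=7
CMP r1, #3  (cmp 7,3)
BGT top: taken
after LDR r3, [r7]: r3=M[112]=-3
after AND r2, r2, r3: r2=0&(-3)=0
after ADD r7, r7, #4: r7=112+4=116
after SUB r1, r1, #1: r1=7-1=6
CMP r1, #3  (cmp 6,3)
BGT top: taken
after LDR r3, [r7]: r3=M[116]=16
after AND r2, r2, r3: r2=0&16=0
after ADD r7, r7, #4: r7=116+4=120
after SUB r1, r1, #1: r1=6-1=5
CMP r1, #3  (cmp 5,3)
BGT top: taken
after LDR r3, [r7]: r3=M[120]=13
after AND r2, r2, r3: r2=0&13=0
after ADD r7, r7, #4: r7=120+4=124
after SUB r1, r1, #1: r1=5-1=4
CMP r1, #3  (cmp 4,3)
BGT top: taken
after LDR r3, [r7]: r3=M[124]=9
after AND r2, r2, r3: r2=0&9=0
after ADD r7, r7, #4: r7=124+4=128
after SUB r1, r1, #1: r1=4-1=3
CMP r1, #3  (cmp 3,3)
BGT top: not taken
halt.
Total executed instructions: 47.

47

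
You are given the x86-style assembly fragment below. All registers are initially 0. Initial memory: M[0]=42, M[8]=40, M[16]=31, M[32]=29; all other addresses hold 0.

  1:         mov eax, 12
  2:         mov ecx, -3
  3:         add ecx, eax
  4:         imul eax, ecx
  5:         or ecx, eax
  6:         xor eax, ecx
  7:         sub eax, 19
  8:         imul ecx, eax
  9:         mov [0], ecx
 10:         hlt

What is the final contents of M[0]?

after mov eax, 12: eax=12
after mov ecx, -3: ecx=-3
after add ecx, eax: ecx=(-3)+12=9
after imul eax, ecx: eax=12*9=108
after or ecx, eax: ecx=9|108=109
after xor eax, ecx: eax=108^109=1
after sub eax, 19: eax=1-19=-18
after imul ecx, eax: ecx=109*(-18)=-1962
mov [0], ecx → M[0]=-1962
halt.

-1962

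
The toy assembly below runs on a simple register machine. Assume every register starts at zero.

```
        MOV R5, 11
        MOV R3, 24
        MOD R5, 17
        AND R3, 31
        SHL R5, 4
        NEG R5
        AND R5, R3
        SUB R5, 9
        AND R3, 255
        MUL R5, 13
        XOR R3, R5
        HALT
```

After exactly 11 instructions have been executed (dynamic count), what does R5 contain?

91

R5=11
R3=24
R5=11%17=11
R3=24&31=24
R5=11<<4=176
R5=-(176)=-176
R5=(-176)&24=16
R5=16-9=7
R3=24&255=24
R5=7*13=91
R3=24^91=67
After step 11: R5 = 91.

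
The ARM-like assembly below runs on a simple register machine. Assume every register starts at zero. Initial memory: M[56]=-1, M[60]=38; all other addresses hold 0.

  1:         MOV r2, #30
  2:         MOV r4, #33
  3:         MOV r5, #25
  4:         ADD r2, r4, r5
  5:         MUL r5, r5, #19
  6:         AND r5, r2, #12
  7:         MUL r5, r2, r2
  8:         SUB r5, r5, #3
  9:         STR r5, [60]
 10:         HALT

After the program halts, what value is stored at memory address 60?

MOV r2, #30 → r2=30
MOV r4, #33 → r4=33
MOV r5, #25 → r5=25
ADD r2, r4, r5 → r2=33+25=58
MUL r5, r5, #19 → r5=25*19=475
AND r5, r2, #12 → r5=58&12=8
MUL r5, r2, r2 → r5=58*58=3364
SUB r5, r5, #3 → r5=3364-3=3361
STR r5, [60] → M[60]=3361
halt.

3361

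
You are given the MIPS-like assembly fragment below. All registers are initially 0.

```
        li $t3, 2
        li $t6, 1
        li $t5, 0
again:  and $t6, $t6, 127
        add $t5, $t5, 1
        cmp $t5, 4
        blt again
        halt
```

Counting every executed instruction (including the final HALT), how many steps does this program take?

20

$t3=2
$t6=1
$t5=0
$t6=1&127=1
$t5=0+1=1
cmp $t5, 4  (cmp 1,4)
blt again: taken
$t6=1&127=1
$t5=1+1=2
cmp $t5, 4  (cmp 2,4)
blt again: taken
$t6=1&127=1
$t5=2+1=3
cmp $t5, 4  (cmp 3,4)
blt again: taken
$t6=1&127=1
$t5=3+1=4
cmp $t5, 4  (cmp 4,4)
blt again: not taken
halt.
Total executed instructions: 20.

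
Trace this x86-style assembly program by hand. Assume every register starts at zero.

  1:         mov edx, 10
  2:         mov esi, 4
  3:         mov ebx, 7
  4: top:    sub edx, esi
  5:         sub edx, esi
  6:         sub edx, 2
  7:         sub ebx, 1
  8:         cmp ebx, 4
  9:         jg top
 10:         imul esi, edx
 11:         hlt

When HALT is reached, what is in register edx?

-20

after mov edx, 10: edx=10
after mov esi, 4: esi=4
after mov ebx, 7: ebx=7
after sub edx, esi: edx=10-4=6
after sub edx, esi: edx=6-4=2
after sub edx, 2: edx=2-2=0
after sub ebx, 1: ebx=7-1=6
cmp ebx, 4  (cmp 6,4)
jg top: taken
after sub edx, esi: edx=0-4=-4
after sub edx, esi: edx=(-4)-4=-8
after sub edx, 2: edx=(-8)-2=-10
after sub ebx, 1: ebx=6-1=5
cmp ebx, 4  (cmp 5,4)
jg top: taken
after sub edx, esi: edx=(-10)-4=-14
after sub edx, esi: edx=(-14)-4=-18
after sub edx, 2: edx=(-18)-2=-20
after sub ebx, 1: ebx=5-1=4
cmp ebx, 4  (cmp 4,4)
jg top: not taken
after imul esi, edx: esi=4*(-20)=-80
halt.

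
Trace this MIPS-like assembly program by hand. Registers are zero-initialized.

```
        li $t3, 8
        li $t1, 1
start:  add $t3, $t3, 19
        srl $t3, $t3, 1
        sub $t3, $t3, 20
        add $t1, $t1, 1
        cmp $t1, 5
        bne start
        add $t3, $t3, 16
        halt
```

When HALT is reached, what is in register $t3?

li $t3, 8 → $t3=8
li $t1, 1 → $t1=1
add $t3, $t3, 19 → $t3=8+19=27
srl $t3, $t3, 1 → $t3=27>>1=13
sub $t3, $t3, 20 → $t3=13-20=-7
add $t1, $t1, 1 → $t1=1+1=2
cmp $t1, 5  (cmp 2,5)
bne start: taken
add $t3, $t3, 19 → $t3=(-7)+19=12
srl $t3, $t3, 1 → $t3=12>>1=6
sub $t3, $t3, 20 → $t3=6-20=-14
add $t1, $t1, 1 → $t1=2+1=3
cmp $t1, 5  (cmp 3,5)
bne start: taken
add $t3, $t3, 19 → $t3=(-14)+19=5
srl $t3, $t3, 1 → $t3=5>>1=2
sub $t3, $t3, 20 → $t3=2-20=-18
add $t1, $t1, 1 → $t1=3+1=4
cmp $t1, 5  (cmp 4,5)
bne start: taken
add $t3, $t3, 19 → $t3=(-18)+19=1
srl $t3, $t3, 1 → $t3=1>>1=0
sub $t3, $t3, 20 → $t3=0-20=-20
add $t1, $t1, 1 → $t1=4+1=5
cmp $t1, 5  (cmp 5,5)
bne start: not taken
add $t3, $t3, 16 → $t3=(-20)+16=-4
halt.

-4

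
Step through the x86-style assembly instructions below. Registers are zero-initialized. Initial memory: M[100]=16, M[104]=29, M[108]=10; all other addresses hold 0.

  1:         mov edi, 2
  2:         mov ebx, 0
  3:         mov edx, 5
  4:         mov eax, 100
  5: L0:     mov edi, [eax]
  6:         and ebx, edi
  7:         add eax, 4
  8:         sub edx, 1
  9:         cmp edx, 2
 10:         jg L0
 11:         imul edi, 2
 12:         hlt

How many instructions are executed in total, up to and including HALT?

24

edi=2
ebx=0
edx=5
eax=100
edi=M[100]=16
ebx=0&16=0
eax=100+4=104
edx=5-1=4
cmp edx, 2  (cmp 4,2)
jg L0: taken
edi=M[104]=29
ebx=0&29=0
eax=104+4=108
edx=4-1=3
cmp edx, 2  (cmp 3,2)
jg L0: taken
edi=M[108]=10
ebx=0&10=0
eax=108+4=112
edx=3-1=2
cmp edx, 2  (cmp 2,2)
jg L0: not taken
edi=10*2=20
halt.
Total executed instructions: 24.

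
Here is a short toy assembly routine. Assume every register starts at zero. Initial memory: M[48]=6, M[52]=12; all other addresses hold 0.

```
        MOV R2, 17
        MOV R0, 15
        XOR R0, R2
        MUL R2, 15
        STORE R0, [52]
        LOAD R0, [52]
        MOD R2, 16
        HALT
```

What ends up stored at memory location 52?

30

MOV R2, 17 → R2=17
MOV R0, 15 → R0=15
XOR R0, R2 → R0=15^17=30
MUL R2, 15 → R2=17*15=255
STORE R0, [52] → M[52]=30
LOAD R0, [52] → R0=M[52]=30
MOD R2, 16 → R2=255%16=15
halt.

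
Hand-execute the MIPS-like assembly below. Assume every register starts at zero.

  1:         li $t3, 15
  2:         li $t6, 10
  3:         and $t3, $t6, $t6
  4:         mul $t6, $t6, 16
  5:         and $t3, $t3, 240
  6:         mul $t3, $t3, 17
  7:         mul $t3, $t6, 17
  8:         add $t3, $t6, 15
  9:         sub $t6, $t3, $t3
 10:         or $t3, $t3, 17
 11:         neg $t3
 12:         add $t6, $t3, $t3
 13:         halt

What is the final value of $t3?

li $t3, 15 → $t3=15
li $t6, 10 → $t6=10
and $t3, $t6, $t6 → $t3=10&10=10
mul $t6, $t6, 16 → $t6=10*16=160
and $t3, $t3, 240 → $t3=10&240=0
mul $t3, $t3, 17 → $t3=0*17=0
mul $t3, $t6, 17 → $t3=160*17=2720
add $t3, $t6, 15 → $t3=160+15=175
sub $t6, $t3, $t3 → $t6=175-175=0
or $t3, $t3, 17 → $t3=175|17=191
neg $t3 → $t3=-(191)=-191
add $t6, $t3, $t3 → $t6=(-191)+(-191)=-382
halt.

-191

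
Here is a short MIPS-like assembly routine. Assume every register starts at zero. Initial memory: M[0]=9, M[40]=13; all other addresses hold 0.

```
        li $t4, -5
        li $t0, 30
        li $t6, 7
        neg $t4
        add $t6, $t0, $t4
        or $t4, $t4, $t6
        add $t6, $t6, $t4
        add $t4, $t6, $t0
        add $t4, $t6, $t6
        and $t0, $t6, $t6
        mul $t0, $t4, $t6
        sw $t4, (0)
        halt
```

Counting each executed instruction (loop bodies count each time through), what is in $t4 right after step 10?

$t4=-5
$t0=30
$t6=7
$t4=-(-5)=5
$t6=30+5=35
$t4=5|35=39
$t6=35+39=74
$t4=74+30=104
$t4=74+74=148
$t0=74&74=74
After step 10: $t4 = 148.

148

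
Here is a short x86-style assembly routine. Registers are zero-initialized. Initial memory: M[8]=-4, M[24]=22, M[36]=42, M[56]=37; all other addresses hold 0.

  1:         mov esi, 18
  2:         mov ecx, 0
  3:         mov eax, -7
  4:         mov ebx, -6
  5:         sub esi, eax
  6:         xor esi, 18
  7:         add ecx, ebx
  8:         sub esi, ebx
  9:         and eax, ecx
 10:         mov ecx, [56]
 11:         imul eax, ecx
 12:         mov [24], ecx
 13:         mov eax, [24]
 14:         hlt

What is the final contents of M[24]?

37

esi=18
ecx=0
eax=-7
ebx=-6
esi=18-(-7)=25
esi=25^18=11
ecx=0+(-6)=-6
esi=11-(-6)=17
eax=(-7)&(-6)=-8
ecx=M[56]=37
eax=(-8)*37=-296
mov [24], ecx → M[24]=37
eax=M[24]=37
halt.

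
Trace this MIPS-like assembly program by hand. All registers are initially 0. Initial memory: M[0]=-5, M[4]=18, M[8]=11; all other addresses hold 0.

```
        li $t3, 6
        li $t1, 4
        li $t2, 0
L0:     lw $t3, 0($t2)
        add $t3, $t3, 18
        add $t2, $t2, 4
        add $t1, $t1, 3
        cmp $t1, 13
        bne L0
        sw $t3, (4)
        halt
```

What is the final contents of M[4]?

29

$t3=6
$t1=4
$t2=0
$t3=M[0]=-5
$t3=(-5)+18=13
$t2=0+4=4
$t1=4+3=7
cmp $t1, 13  (cmp 7,13)
bne L0: taken
$t3=M[4]=18
$t3=18+18=36
$t2=4+4=8
$t1=7+3=10
cmp $t1, 13  (cmp 10,13)
bne L0: taken
$t3=M[8]=11
$t3=11+18=29
$t2=8+4=12
$t1=10+3=13
cmp $t1, 13  (cmp 13,13)
bne L0: not taken
sw $t3, (4) → M[4]=29
halt.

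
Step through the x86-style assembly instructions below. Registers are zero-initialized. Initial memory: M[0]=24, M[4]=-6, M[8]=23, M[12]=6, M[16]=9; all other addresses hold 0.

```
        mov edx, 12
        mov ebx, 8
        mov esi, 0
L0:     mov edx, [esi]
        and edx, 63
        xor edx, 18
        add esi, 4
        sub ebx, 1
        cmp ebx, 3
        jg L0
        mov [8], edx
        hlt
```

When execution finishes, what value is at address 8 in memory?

after mov edx, 12: edx=12
after mov ebx, 8: ebx=8
after mov esi, 0: esi=0
after mov edx, [esi]: edx=M[0]=24
after and edx, 63: edx=24&63=24
after xor edx, 18: edx=24^18=10
after add esi, 4: esi=0+4=4
after sub ebx, 1: ebx=8-1=7
cmp ebx, 3  (cmp 7,3)
jg L0: taken
after mov edx, [esi]: edx=M[4]=-6
after and edx, 63: edx=(-6)&63=58
after xor edx, 18: edx=58^18=40
after add esi, 4: esi=4+4=8
after sub ebx, 1: ebx=7-1=6
cmp ebx, 3  (cmp 6,3)
jg L0: taken
after mov edx, [esi]: edx=M[8]=23
after and edx, 63: edx=23&63=23
after xor edx, 18: edx=23^18=5
after add esi, 4: esi=8+4=12
after sub ebx, 1: ebx=6-1=5
cmp ebx, 3  (cmp 5,3)
jg L0: taken
after mov edx, [esi]: edx=M[12]=6
after and edx, 63: edx=6&63=6
after xor edx, 18: edx=6^18=20
after add esi, 4: esi=12+4=16
after sub ebx, 1: ebx=5-1=4
cmp ebx, 3  (cmp 4,3)
jg L0: taken
after mov edx, [esi]: edx=M[16]=9
after and edx, 63: edx=9&63=9
after xor edx, 18: edx=9^18=27
after add esi, 4: esi=16+4=20
after sub ebx, 1: ebx=4-1=3
cmp ebx, 3  (cmp 3,3)
jg L0: not taken
mov [8], edx → M[8]=27
halt.

27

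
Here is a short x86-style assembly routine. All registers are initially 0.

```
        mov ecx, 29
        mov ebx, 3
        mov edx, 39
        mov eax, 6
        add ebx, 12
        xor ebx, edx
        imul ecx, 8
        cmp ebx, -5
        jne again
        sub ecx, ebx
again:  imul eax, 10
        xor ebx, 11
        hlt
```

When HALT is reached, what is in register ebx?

after mov ecx, 29: ecx=29
after mov ebx, 3: ebx=3
after mov edx, 39: edx=39
after mov eax, 6: eax=6
after add ebx, 12: ebx=3+12=15
after xor ebx, edx: ebx=15^39=40
after imul ecx, 8: ecx=29*8=232
cmp ebx, -5  (cmp 40,-5)
jne again: taken
after imul eax, 10: eax=6*10=60
after xor ebx, 11: ebx=40^11=35
halt.

35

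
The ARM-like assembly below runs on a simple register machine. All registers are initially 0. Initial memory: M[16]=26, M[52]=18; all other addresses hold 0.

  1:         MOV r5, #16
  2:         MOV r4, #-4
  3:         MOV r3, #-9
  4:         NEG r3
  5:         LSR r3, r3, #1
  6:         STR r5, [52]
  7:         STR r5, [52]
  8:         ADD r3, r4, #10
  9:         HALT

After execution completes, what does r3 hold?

after MOV r5, #16: r5=16
after MOV r4, #-4: r4=-4
after MOV r3, #-9: r3=-9
after NEG r3: r3=-(-9)=9
after LSR r3, r3, #1: r3=9>>1=4
STR r5, [52] → M[52]=16
STR r5, [52] → M[52]=16
after ADD r3, r4, #10: r3=(-4)+10=6
halt.

6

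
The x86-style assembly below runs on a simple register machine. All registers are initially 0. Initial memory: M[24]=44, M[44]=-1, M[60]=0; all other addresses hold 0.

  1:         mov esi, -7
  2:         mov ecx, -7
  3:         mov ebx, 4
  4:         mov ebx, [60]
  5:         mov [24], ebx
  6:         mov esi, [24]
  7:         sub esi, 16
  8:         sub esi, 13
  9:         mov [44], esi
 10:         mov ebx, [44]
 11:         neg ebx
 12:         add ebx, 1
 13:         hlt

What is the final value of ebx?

30

after mov esi, -7: esi=-7
after mov ecx, -7: ecx=-7
after mov ebx, 4: ebx=4
after mov ebx, [60]: ebx=M[60]=0
mov [24], ebx → M[24]=0
after mov esi, [24]: esi=M[24]=0
after sub esi, 16: esi=0-16=-16
after sub esi, 13: esi=(-16)-13=-29
mov [44], esi → M[44]=-29
after mov ebx, [44]: ebx=M[44]=-29
after neg ebx: ebx=-(-29)=29
after add ebx, 1: ebx=29+1=30
halt.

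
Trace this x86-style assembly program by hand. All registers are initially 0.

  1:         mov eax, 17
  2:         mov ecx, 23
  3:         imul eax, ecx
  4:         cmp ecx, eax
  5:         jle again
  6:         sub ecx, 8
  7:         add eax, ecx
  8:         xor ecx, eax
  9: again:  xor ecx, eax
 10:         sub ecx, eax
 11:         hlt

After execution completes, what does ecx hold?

9

after mov eax, 17: eax=17
after mov ecx, 23: ecx=23
after imul eax, ecx: eax=17*23=391
cmp ecx, eax  (cmp 23,391)
jle again: taken
after xor ecx, eax: ecx=23^391=400
after sub ecx, eax: ecx=400-391=9
halt.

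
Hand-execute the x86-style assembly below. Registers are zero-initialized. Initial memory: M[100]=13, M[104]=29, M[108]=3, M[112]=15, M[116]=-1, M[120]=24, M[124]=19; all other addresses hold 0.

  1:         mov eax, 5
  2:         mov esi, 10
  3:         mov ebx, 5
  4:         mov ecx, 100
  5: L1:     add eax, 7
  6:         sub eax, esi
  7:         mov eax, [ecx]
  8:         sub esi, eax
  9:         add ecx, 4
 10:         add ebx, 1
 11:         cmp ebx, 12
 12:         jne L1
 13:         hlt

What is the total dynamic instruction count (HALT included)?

61

after mov eax, 5: eax=5
after mov esi, 10: esi=10
after mov ebx, 5: ebx=5
after mov ecx, 100: ecx=100
after add eax, 7: eax=5+7=12
after sub eax, esi: eax=12-10=2
after mov eax, [ecx]: eax=M[100]=13
after sub esi, eax: esi=10-13=-3
after add ecx, 4: ecx=100+4=104
after add ebx, 1: ebx=5+1=6
cmp ebx, 12  (cmp 6,12)
jne L1: taken
after add eax, 7: eax=13+7=20
after sub eax, esi: eax=20-(-3)=23
after mov eax, [ecx]: eax=M[104]=29
after sub esi, eax: esi=(-3)-29=-32
after add ecx, 4: ecx=104+4=108
after add ebx, 1: ebx=6+1=7
cmp ebx, 12  (cmp 7,12)
jne L1: taken
after add eax, 7: eax=29+7=36
after sub eax, esi: eax=36-(-32)=68
after mov eax, [ecx]: eax=M[108]=3
after sub esi, eax: esi=(-32)-3=-35
after add ecx, 4: ecx=108+4=112
after add ebx, 1: ebx=7+1=8
cmp ebx, 12  (cmp 8,12)
jne L1: taken
after add eax, 7: eax=3+7=10
after sub eax, esi: eax=10-(-35)=45
after mov eax, [ecx]: eax=M[112]=15
after sub esi, eax: esi=(-35)-15=-50
after add ecx, 4: ecx=112+4=116
after add ebx, 1: ebx=8+1=9
cmp ebx, 12  (cmp 9,12)
jne L1: taken
after add eax, 7: eax=15+7=22
after sub eax, esi: eax=22-(-50)=72
after mov eax, [ecx]: eax=M[116]=-1
after sub esi, eax: esi=(-50)-(-1)=-49
after add ecx, 4: ecx=116+4=120
after add ebx, 1: ebx=9+1=10
cmp ebx, 12  (cmp 10,12)
jne L1: taken
after add eax, 7: eax=(-1)+7=6
after sub eax, esi: eax=6-(-49)=55
after mov eax, [ecx]: eax=M[120]=24
after sub esi, eax: esi=(-49)-24=-73
after add ecx, 4: ecx=120+4=124
after add ebx, 1: ebx=10+1=11
cmp ebx, 12  (cmp 11,12)
jne L1: taken
after add eax, 7: eax=24+7=31
after sub eax, esi: eax=31-(-73)=104
after mov eax, [ecx]: eax=M[124]=19
after sub esi, eax: esi=(-73)-19=-92
after add ecx, 4: ecx=124+4=128
after add ebx, 1: ebx=11+1=12
cmp ebx, 12  (cmp 12,12)
jne L1: not taken
halt.
Total executed instructions: 61.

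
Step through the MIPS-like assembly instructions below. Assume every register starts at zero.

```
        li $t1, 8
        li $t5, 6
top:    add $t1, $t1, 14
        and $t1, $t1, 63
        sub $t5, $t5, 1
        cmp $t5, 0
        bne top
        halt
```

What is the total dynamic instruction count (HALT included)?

$t1=8
$t5=6
$t1=8+14=22
$t1=22&63=22
$t5=6-1=5
cmp $t5, 0  (cmp 5,0)
bne top: taken
$t1=22+14=36
$t1=36&63=36
$t5=5-1=4
cmp $t5, 0  (cmp 4,0)
bne top: taken
$t1=36+14=50
$t1=50&63=50
$t5=4-1=3
cmp $t5, 0  (cmp 3,0)
bne top: taken
$t1=50+14=64
$t1=64&63=0
$t5=3-1=2
cmp $t5, 0  (cmp 2,0)
bne top: taken
$t1=0+14=14
$t1=14&63=14
$t5=2-1=1
cmp $t5, 0  (cmp 1,0)
bne top: taken
$t1=14+14=28
$t1=28&63=28
$t5=1-1=0
cmp $t5, 0  (cmp 0,0)
bne top: not taken
halt.
Total executed instructions: 33.

33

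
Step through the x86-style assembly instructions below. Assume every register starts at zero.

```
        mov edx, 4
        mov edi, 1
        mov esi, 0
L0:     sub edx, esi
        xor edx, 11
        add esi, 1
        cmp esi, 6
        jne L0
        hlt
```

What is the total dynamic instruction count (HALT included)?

edx=4
edi=1
esi=0
edx=4-0=4
edx=4^11=15
esi=0+1=1
cmp esi, 6  (cmp 1,6)
jne L0: taken
edx=15-1=14
edx=14^11=5
esi=1+1=2
cmp esi, 6  (cmp 2,6)
jne L0: taken
edx=5-2=3
edx=3^11=8
esi=2+1=3
cmp esi, 6  (cmp 3,6)
jne L0: taken
edx=8-3=5
edx=5^11=14
esi=3+1=4
cmp esi, 6  (cmp 4,6)
jne L0: taken
edx=14-4=10
edx=10^11=1
esi=4+1=5
cmp esi, 6  (cmp 5,6)
jne L0: taken
edx=1-5=-4
edx=(-4)^11=-9
esi=5+1=6
cmp esi, 6  (cmp 6,6)
jne L0: not taken
halt.
Total executed instructions: 34.

34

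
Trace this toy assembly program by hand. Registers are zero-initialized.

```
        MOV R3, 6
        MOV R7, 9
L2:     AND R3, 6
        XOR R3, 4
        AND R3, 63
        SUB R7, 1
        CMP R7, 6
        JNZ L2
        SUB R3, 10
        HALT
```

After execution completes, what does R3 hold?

R3=6
R7=9
R3=6&6=6
R3=6^4=2
R3=2&63=2
R7=9-1=8
CMP R7, 6  (cmp 8,6)
JNZ L2: taken
R3=2&6=2
R3=2^4=6
R3=6&63=6
R7=8-1=7
CMP R7, 6  (cmp 7,6)
JNZ L2: taken
R3=6&6=6
R3=6^4=2
R3=2&63=2
R7=7-1=6
CMP R7, 6  (cmp 6,6)
JNZ L2: not taken
R3=2-10=-8
halt.

-8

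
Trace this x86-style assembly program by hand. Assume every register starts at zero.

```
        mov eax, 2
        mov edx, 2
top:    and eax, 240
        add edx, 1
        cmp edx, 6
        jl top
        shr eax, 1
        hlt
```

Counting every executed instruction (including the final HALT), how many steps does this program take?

20

eax=2
edx=2
eax=2&240=0
edx=2+1=3
cmp edx, 6  (cmp 3,6)
jl top: taken
eax=0&240=0
edx=3+1=4
cmp edx, 6  (cmp 4,6)
jl top: taken
eax=0&240=0
edx=4+1=5
cmp edx, 6  (cmp 5,6)
jl top: taken
eax=0&240=0
edx=5+1=6
cmp edx, 6  (cmp 6,6)
jl top: not taken
eax=0>>1=0
halt.
Total executed instructions: 20.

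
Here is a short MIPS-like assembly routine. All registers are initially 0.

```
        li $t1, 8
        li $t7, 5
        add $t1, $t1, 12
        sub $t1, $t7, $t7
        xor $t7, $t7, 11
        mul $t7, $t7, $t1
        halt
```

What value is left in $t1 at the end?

0

li $t1, 8 → $t1=8
li $t7, 5 → $t7=5
add $t1, $t1, 12 → $t1=8+12=20
sub $t1, $t7, $t7 → $t1=5-5=0
xor $t7, $t7, 11 → $t7=5^11=14
mul $t7, $t7, $t1 → $t7=14*0=0
halt.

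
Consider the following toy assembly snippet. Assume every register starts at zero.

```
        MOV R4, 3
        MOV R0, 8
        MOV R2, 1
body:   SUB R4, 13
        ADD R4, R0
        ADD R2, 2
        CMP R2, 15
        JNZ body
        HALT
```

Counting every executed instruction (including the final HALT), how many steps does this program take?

MOV R4, 3 → R4=3
MOV R0, 8 → R0=8
MOV R2, 1 → R2=1
SUB R4, 13 → R4=3-13=-10
ADD R4, R0 → R4=(-10)+8=-2
ADD R2, 2 → R2=1+2=3
CMP R2, 15  (cmp 3,15)
JNZ body: taken
SUB R4, 13 → R4=(-2)-13=-15
ADD R4, R0 → R4=(-15)+8=-7
ADD R2, 2 → R2=3+2=5
CMP R2, 15  (cmp 5,15)
JNZ body: taken
SUB R4, 13 → R4=(-7)-13=-20
ADD R4, R0 → R4=(-20)+8=-12
ADD R2, 2 → R2=5+2=7
CMP R2, 15  (cmp 7,15)
JNZ body: taken
SUB R4, 13 → R4=(-12)-13=-25
ADD R4, R0 → R4=(-25)+8=-17
ADD R2, 2 → R2=7+2=9
CMP R2, 15  (cmp 9,15)
JNZ body: taken
SUB R4, 13 → R4=(-17)-13=-30
ADD R4, R0 → R4=(-30)+8=-22
ADD R2, 2 → R2=9+2=11
CMP R2, 15  (cmp 11,15)
JNZ body: taken
SUB R4, 13 → R4=(-22)-13=-35
ADD R4, R0 → R4=(-35)+8=-27
ADD R2, 2 → R2=11+2=13
CMP R2, 15  (cmp 13,15)
JNZ body: taken
SUB R4, 13 → R4=(-27)-13=-40
ADD R4, R0 → R4=(-40)+8=-32
ADD R2, 2 → R2=13+2=15
CMP R2, 15  (cmp 15,15)
JNZ body: not taken
halt.
Total executed instructions: 39.

39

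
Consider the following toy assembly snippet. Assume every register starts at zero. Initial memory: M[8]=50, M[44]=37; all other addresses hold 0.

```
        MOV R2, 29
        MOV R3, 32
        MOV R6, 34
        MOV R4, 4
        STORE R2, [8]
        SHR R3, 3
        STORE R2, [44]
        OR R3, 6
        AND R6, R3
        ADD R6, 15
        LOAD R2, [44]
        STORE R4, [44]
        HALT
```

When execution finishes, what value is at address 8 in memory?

29

MOV R2, 29 → R2=29
MOV R3, 32 → R3=32
MOV R6, 34 → R6=34
MOV R4, 4 → R4=4
STORE R2, [8] → M[8]=29
SHR R3, 3 → R3=32>>3=4
STORE R2, [44] → M[44]=29
OR R3, 6 → R3=4|6=6
AND R6, R3 → R6=34&6=2
ADD R6, 15 → R6=2+15=17
LOAD R2, [44] → R2=M[44]=29
STORE R4, [44] → M[44]=4
halt.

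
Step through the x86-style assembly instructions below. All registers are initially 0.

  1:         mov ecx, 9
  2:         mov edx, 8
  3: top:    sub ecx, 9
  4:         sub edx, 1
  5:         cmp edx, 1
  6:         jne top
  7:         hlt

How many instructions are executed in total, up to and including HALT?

31

ecx=9
edx=8
ecx=9-9=0
edx=8-1=7
cmp edx, 1  (cmp 7,1)
jne top: taken
ecx=0-9=-9
edx=7-1=6
cmp edx, 1  (cmp 6,1)
jne top: taken
ecx=(-9)-9=-18
edx=6-1=5
cmp edx, 1  (cmp 5,1)
jne top: taken
ecx=(-18)-9=-27
edx=5-1=4
cmp edx, 1  (cmp 4,1)
jne top: taken
ecx=(-27)-9=-36
edx=4-1=3
cmp edx, 1  (cmp 3,1)
jne top: taken
ecx=(-36)-9=-45
edx=3-1=2
cmp edx, 1  (cmp 2,1)
jne top: taken
ecx=(-45)-9=-54
edx=2-1=1
cmp edx, 1  (cmp 1,1)
jne top: not taken
halt.
Total executed instructions: 31.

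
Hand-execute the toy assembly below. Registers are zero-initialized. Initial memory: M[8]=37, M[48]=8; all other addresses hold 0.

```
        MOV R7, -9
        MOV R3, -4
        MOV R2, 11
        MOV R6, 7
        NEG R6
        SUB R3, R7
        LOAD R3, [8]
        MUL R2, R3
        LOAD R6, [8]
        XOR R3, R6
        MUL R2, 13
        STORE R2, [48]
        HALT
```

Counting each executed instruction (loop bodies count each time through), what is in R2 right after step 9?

407

MOV R7, -9 → R7=-9
MOV R3, -4 → R3=-4
MOV R2, 11 → R2=11
MOV R6, 7 → R6=7
NEG R6 → R6=-(7)=-7
SUB R3, R7 → R3=(-4)-(-9)=5
LOAD R3, [8] → R3=M[8]=37
MUL R2, R3 → R2=11*37=407
LOAD R6, [8] → R6=M[8]=37
After step 9: R2 = 407.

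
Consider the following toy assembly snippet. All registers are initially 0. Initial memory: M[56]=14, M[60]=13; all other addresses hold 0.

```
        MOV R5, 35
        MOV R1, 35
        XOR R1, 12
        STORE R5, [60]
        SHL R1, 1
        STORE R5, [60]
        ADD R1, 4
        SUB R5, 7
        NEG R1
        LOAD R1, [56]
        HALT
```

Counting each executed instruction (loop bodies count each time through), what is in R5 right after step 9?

28

R5=35
R1=35
R1=35^12=47
STORE R5, [60] → M[60]=35
R1=47<<1=94
STORE R5, [60] → M[60]=35
R1=94+4=98
R5=35-7=28
R1=-(98)=-98
After step 9: R5 = 28.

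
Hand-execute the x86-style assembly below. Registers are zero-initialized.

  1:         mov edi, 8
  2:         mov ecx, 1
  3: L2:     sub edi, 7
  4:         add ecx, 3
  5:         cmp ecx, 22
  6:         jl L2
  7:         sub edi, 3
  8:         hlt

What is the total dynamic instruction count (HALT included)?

mov edi, 8 → edi=8
mov ecx, 1 → ecx=1
sub edi, 7 → edi=8-7=1
add ecx, 3 → ecx=1+3=4
cmp ecx, 22  (cmp 4,22)
jl L2: taken
sub edi, 7 → edi=1-7=-6
add ecx, 3 → ecx=4+3=7
cmp ecx, 22  (cmp 7,22)
jl L2: taken
sub edi, 7 → edi=(-6)-7=-13
add ecx, 3 → ecx=7+3=10
cmp ecx, 22  (cmp 10,22)
jl L2: taken
sub edi, 7 → edi=(-13)-7=-20
add ecx, 3 → ecx=10+3=13
cmp ecx, 22  (cmp 13,22)
jl L2: taken
sub edi, 7 → edi=(-20)-7=-27
add ecx, 3 → ecx=13+3=16
cmp ecx, 22  (cmp 16,22)
jl L2: taken
sub edi, 7 → edi=(-27)-7=-34
add ecx, 3 → ecx=16+3=19
cmp ecx, 22  (cmp 19,22)
jl L2: taken
sub edi, 7 → edi=(-34)-7=-41
add ecx, 3 → ecx=19+3=22
cmp ecx, 22  (cmp 22,22)
jl L2: not taken
sub edi, 3 → edi=(-41)-3=-44
halt.
Total executed instructions: 32.

32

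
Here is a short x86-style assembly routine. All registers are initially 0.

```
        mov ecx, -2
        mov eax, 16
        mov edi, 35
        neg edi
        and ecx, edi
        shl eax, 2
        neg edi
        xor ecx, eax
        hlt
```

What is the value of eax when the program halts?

64

mov ecx, -2 → ecx=-2
mov eax, 16 → eax=16
mov edi, 35 → edi=35
neg edi → edi=-(35)=-35
and ecx, edi → ecx=(-2)&(-35)=-36
shl eax, 2 → eax=16<<2=64
neg edi → edi=-(-35)=35
xor ecx, eax → ecx=(-36)^64=-100
halt.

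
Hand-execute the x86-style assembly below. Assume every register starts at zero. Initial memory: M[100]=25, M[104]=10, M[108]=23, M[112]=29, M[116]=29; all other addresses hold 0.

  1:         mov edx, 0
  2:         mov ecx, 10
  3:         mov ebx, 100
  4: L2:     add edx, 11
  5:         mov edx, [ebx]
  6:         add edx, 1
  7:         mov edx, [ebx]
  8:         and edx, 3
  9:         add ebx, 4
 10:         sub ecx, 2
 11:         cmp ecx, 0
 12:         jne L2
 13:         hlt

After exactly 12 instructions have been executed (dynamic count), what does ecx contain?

8

edx=0
ecx=10
ebx=100
edx=0+11=11
edx=M[100]=25
edx=25+1=26
edx=M[100]=25
edx=25&3=1
ebx=100+4=104
ecx=10-2=8
cmp ecx, 0  (cmp 8,0)
jne L2: taken
After step 12: ecx = 8.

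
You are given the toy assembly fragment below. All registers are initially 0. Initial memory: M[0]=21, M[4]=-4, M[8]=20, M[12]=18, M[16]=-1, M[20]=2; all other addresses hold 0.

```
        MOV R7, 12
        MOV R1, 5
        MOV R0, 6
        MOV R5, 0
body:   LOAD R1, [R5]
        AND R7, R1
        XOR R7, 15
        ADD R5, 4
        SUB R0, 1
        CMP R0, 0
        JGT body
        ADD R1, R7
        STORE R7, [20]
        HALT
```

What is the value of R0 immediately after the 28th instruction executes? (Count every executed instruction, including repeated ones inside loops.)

3

MOV R7, 12 → R7=12
MOV R1, 5 → R1=5
MOV R0, 6 → R0=6
MOV R5, 0 → R5=0
LOAD R1, [R5] → R1=M[0]=21
AND R7, R1 → R7=12&21=4
XOR R7, 15 → R7=4^15=11
ADD R5, 4 → R5=0+4=4
SUB R0, 1 → R0=6-1=5
CMP R0, 0  (cmp 5,0)
JGT body: taken
LOAD R1, [R5] → R1=M[4]=-4
AND R7, R1 → R7=11&(-4)=8
XOR R7, 15 → R7=8^15=7
ADD R5, 4 → R5=4+4=8
SUB R0, 1 → R0=5-1=4
CMP R0, 0  (cmp 4,0)
JGT body: taken
LOAD R1, [R5] → R1=M[8]=20
AND R7, R1 → R7=7&20=4
XOR R7, 15 → R7=4^15=11
ADD R5, 4 → R5=8+4=12
SUB R0, 1 → R0=4-1=3
CMP R0, 0  (cmp 3,0)
JGT body: taken
LOAD R1, [R5] → R1=M[12]=18
AND R7, R1 → R7=11&18=2
XOR R7, 15 → R7=2^15=13
After step 28: R0 = 3.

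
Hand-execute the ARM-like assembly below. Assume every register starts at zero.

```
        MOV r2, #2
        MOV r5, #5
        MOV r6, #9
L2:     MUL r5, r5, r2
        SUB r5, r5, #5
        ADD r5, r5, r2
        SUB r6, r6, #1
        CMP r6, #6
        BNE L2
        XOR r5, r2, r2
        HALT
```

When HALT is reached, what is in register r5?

MOV r2, #2 → r2=2
MOV r5, #5 → r5=5
MOV r6, #9 → r6=9
MUL r5, r5, r2 → r5=5*2=10
SUB r5, r5, #5 → r5=10-5=5
ADD r5, r5, r2 → r5=5+2=7
SUB r6, r6, #1 → r6=9-1=8
CMP r6, #6  (cmp 8,6)
BNE L2: taken
MUL r5, r5, r2 → r5=7*2=14
SUB r5, r5, #5 → r5=14-5=9
ADD r5, r5, r2 → r5=9+2=11
SUB r6, r6, #1 → r6=8-1=7
CMP r6, #6  (cmp 7,6)
BNE L2: taken
MUL r5, r5, r2 → r5=11*2=22
SUB r5, r5, #5 → r5=22-5=17
ADD r5, r5, r2 → r5=17+2=19
SUB r6, r6, #1 → r6=7-1=6
CMP r6, #6  (cmp 6,6)
BNE L2: not taken
XOR r5, r2, r2 → r5=2^2=0
halt.

0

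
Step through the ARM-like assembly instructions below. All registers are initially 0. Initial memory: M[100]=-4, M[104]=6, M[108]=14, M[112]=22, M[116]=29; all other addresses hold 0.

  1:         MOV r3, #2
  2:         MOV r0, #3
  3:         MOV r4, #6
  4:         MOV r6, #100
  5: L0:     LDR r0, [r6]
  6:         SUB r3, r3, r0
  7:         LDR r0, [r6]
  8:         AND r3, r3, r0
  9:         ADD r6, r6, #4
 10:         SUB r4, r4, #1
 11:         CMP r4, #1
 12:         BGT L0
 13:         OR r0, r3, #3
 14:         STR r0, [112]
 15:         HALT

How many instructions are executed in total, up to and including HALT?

after MOV r3, #2: r3=2
after MOV r0, #3: r0=3
after MOV r4, #6: r4=6
after MOV r6, #100: r6=100
after LDR r0, [r6]: r0=M[100]=-4
after SUB r3, r3, r0: r3=2-(-4)=6
after LDR r0, [r6]: r0=M[100]=-4
after AND r3, r3, r0: r3=6&(-4)=4
after ADD r6, r6, #4: r6=100+4=104
after SUB r4, r4, #1: r4=6-1=5
CMP r4, #1  (cmp 5,1)
BGT L0: taken
after LDR r0, [r6]: r0=M[104]=6
after SUB r3, r3, r0: r3=4-6=-2
after LDR r0, [r6]: r0=M[104]=6
after AND r3, r3, r0: r3=(-2)&6=6
after ADD r6, r6, #4: r6=104+4=108
after SUB r4, r4, #1: r4=5-1=4
CMP r4, #1  (cmp 4,1)
BGT L0: taken
after LDR r0, [r6]: r0=M[108]=14
after SUB r3, r3, r0: r3=6-14=-8
after LDR r0, [r6]: r0=M[108]=14
after AND r3, r3, r0: r3=(-8)&14=8
after ADD r6, r6, #4: r6=108+4=112
after SUB r4, r4, #1: r4=4-1=3
CMP r4, #1  (cmp 3,1)
BGT L0: taken
after LDR r0, [r6]: r0=M[112]=22
after SUB r3, r3, r0: r3=8-22=-14
after LDR r0, [r6]: r0=M[112]=22
after AND r3, r3, r0: r3=(-14)&22=18
after ADD r6, r6, #4: r6=112+4=116
after SUB r4, r4, #1: r4=3-1=2
CMP r4, #1  (cmp 2,1)
BGT L0: taken
after LDR r0, [r6]: r0=M[116]=29
after SUB r3, r3, r0: r3=18-29=-11
after LDR r0, [r6]: r0=M[116]=29
after AND r3, r3, r0: r3=(-11)&29=21
after ADD r6, r6, #4: r6=116+4=120
after SUB r4, r4, #1: r4=2-1=1
CMP r4, #1  (cmp 1,1)
BGT L0: not taken
after OR r0, r3, #3: r0=21|3=23
STR r0, [112] → M[112]=23
halt.
Total executed instructions: 47.

47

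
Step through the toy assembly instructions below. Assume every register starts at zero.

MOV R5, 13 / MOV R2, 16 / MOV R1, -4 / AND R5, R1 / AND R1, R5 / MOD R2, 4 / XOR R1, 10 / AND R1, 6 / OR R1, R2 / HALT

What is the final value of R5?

12

R5=13
R2=16
R1=-4
R5=13&(-4)=12
R1=(-4)&12=12
R2=16%4=0
R1=12^10=6
R1=6&6=6
R1=6|0=6
halt.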